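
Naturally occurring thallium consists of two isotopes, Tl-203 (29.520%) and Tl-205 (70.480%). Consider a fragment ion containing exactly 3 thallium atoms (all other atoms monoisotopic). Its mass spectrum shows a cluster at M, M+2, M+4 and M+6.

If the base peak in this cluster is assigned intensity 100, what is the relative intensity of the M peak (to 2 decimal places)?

(0.29520 + 0.70480)^3 gives M 0.0257, M+2 0.1843, M+4 0.4399, M+6 0.3501; the largest is M+4.
P(M+4) = C(3,2) × 0.29520^1 × 0.70480^2 = 3 × 0.2952 × 0.49674304 = 0.439916 (base)
P(M) = C(3,0) × 0.29520^3 × 0.70480^0 = 1 × 0.02572463 × 1.0000 = 0.025725
Relative intensity = 0.025725 / 0.439916 × 100 = 5.85

5.85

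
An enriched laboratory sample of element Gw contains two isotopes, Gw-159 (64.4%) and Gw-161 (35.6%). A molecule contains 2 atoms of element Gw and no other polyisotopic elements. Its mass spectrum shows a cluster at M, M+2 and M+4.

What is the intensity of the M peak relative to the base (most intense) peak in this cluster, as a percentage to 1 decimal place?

90.4%

(0.644 + 0.356)^2 gives M 0.4147, M+2 0.4585, M+4 0.1267; the largest is M+2.
P(M+2) = C(2,1) × 0.644^1 × 0.356^1 = 2 × 0.6440 × 0.3560 = 0.458528 (base)
P(M) = C(2,0) × 0.644^2 × 0.356^0 = 1 × 0.414736 × 1.0000 = 0.414736
Relative intensity = 0.414736 / 0.458528 × 100 = 90.4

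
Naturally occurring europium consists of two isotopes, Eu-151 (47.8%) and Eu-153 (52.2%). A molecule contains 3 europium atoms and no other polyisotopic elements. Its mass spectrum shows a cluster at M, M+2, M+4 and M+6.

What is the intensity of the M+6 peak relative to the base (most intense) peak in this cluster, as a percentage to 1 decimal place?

(0.478 + 0.522)^3 gives M 0.1092, M+2 0.3578, M+4 0.3907, M+6 0.1422; the largest is M+4.
P(M+4) = C(3,2) × 0.478^1 × 0.522^2 = 3 × 0.4780 × 0.272484 = 0.390742 (base)
P(M+6) = C(3,3) × 0.478^0 × 0.522^3 = 1 × 1.0000 × 0.14223665 = 0.142237
Relative intensity = 0.142237 / 0.390742 × 100 = 36.4

36.4%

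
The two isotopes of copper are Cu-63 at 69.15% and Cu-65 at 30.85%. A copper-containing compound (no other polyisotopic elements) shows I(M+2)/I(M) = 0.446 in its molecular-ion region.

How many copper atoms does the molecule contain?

For n independent Cu atoms, I(M+2)/I(M) = n · (abundance Cu-65) / (abundance Cu-63) = n · 0.3085/0.6915.
n = 0.446 × 0.6915/0.3085 = 1.00 ≈ 1

1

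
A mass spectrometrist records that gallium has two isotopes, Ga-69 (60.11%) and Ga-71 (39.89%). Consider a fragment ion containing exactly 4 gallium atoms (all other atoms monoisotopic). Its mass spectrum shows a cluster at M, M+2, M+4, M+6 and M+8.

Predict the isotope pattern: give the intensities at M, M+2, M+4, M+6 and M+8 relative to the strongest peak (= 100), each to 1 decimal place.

Each Ga atom is independently Ga-69 (p = 0.6011) or Ga-71 (q = 0.3989); the cluster is the binomial expansion (p + q)^4.
P(M) = 0.6011^4 = 0.130553
P(M+2) = 4 × 0.6011^3 × 0.3989^1 = 0.346549
P(M+4) = 6 × 0.6011^2 × 0.3989^2 = 0.344963
P(M+6) = 4 × 0.6011^1 × 0.3989^3 = 0.152616
P(M+8) = 0.3989^4 = 0.025320
The M+2 peak is largest (0.346549); scaling to 100 gives 37.7 : 100.0 : 99.5 : 44.0 : 7.3.

37.7 : 100.0 : 99.5 : 44.0 : 7.3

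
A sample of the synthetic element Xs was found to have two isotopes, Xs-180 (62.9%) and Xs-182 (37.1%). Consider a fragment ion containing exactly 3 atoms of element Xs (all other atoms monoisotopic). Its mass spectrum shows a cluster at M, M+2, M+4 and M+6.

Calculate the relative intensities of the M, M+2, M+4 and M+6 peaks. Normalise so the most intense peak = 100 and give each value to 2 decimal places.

56.51 : 100.00 : 58.98 : 11.60

Expanding (0.629 + 0.371)^3:
P(M) = 0.629^3 = 0.248858
P(M+2) = 3 × 0.629^2 × 0.371^1 = 0.440348
P(M+4) = 3 × 0.629^1 × 0.371^2 = 0.259729
P(M+6) = 0.371^3 = 0.051065
The M+2 peak is largest (0.440348); scaling to 100 gives 56.51 : 100.00 : 58.98 : 11.60.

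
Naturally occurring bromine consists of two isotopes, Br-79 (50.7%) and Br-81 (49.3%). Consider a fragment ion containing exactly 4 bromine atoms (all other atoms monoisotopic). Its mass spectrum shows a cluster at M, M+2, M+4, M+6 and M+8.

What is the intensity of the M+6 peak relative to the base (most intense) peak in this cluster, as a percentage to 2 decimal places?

64.83%

(0.507 + 0.493)^4 gives M 0.0661, M+2 0.2570, M+4 0.3749, M+6 0.2430, M+8 0.0591; the largest is M+4.
P(M+4) = C(4,2) × 0.507^2 × 0.493^2 = 6 × 0.257049 × 0.243049 = 0.374853 (base)
P(M+6) = C(4,3) × 0.507^1 × 0.493^3 = 4 × 0.5070 × 0.11982316 = 0.243001
Relative intensity = 0.243001 / 0.374853 × 100 = 64.83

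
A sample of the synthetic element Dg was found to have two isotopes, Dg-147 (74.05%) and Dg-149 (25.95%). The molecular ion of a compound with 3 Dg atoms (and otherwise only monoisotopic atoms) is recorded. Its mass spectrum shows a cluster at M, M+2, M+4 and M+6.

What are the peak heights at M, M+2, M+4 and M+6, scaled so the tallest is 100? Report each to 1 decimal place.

95.1 : 100.0 : 35.0 : 4.1

The 3 Dg atoms are independent, so intensities follow the terms of (0.7405 + 0.2595)^3.
P(M) = 0.7405^3 = 0.406046
P(M+2) = 3 × 0.7405^2 × 0.2595^1 = 0.426883
P(M+4) = 3 × 0.7405^1 × 0.2595^2 = 0.149596
P(M+6) = 0.2595^3 = 0.017475
The M+2 peak is largest (0.426883); scaling to 100 gives 95.1 : 100.0 : 35.0 : 4.1.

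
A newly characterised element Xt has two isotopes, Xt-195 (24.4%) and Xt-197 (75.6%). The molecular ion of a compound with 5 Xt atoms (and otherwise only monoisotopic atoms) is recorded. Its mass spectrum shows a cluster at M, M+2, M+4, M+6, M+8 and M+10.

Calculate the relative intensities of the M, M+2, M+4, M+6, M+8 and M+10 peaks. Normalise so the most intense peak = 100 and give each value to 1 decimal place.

The 5 Xt atoms are independent, so intensities follow the terms of (0.244 + 0.756)^5.
P(M) = 0.244^5 = 0.000865
P(M+2) = 5 × 0.244^4 × 0.756^1 = 0.013398
P(M+4) = 10 × 0.244^3 × 0.756^2 = 0.083026
P(M+6) = 10 × 0.244^2 × 0.756^3 = 0.257244
P(M+8) = 5 × 0.244^1 × 0.756^4 = 0.398517
P(M+10) = 0.756^5 = 0.246950
The M+8 peak is largest (0.398517); scaling to 100 gives 0.2 : 3.4 : 20.8 : 64.6 : 100.0 : 62.0.

0.2 : 3.4 : 20.8 : 64.6 : 100.0 : 62.0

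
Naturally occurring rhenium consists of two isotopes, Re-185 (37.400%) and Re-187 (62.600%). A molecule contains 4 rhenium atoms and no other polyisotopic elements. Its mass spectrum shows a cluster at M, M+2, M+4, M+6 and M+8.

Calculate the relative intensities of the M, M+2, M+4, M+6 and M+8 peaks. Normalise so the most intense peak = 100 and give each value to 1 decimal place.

5.3 : 35.7 : 89.6 : 100.0 : 41.8

The 4 Re atoms are independent, so intensities follow the terms of (0.37400 + 0.62600)^4.
P(M) = 0.37400^4 = 0.019565
P(M+2) = 4 × 0.37400^3 × 0.62600^1 = 0.130993
P(M+4) = 6 × 0.37400^2 × 0.62600^2 = 0.328884
P(M+6) = 4 × 0.37400^1 × 0.62600^3 = 0.366990
P(M+8) = 0.62600^4 = 0.153567
The M+6 peak is largest (0.366990); scaling to 100 gives 5.3 : 35.7 : 89.6 : 100.0 : 41.8.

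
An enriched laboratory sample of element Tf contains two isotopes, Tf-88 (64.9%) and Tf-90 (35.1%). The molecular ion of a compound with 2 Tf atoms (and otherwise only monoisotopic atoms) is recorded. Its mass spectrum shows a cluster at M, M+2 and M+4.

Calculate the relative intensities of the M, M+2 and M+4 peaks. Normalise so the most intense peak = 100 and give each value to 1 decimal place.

Expanding (0.649 + 0.351)^2:
P(M) = 0.649^2 = 0.421201
P(M+2) = 2 × 0.649^1 × 0.351^1 = 0.455598
P(M+4) = 0.351^2 = 0.123201
The M+2 peak is largest (0.455598); scaling to 100 gives 92.5 : 100.0 : 27.0.

92.5 : 100.0 : 27.0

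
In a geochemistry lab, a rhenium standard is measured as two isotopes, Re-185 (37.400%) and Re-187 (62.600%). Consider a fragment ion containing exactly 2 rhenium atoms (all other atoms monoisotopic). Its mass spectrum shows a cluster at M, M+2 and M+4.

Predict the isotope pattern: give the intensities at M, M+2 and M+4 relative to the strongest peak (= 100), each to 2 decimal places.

29.87 : 100.00 : 83.69

The 2 Re atoms are independent, so intensities follow the terms of (0.37400 + 0.62600)^2.
P(M) = 0.37400^2 = 0.139876
P(M+2) = 2 × 0.37400^1 × 0.62600^1 = 0.468248
P(M+4) = 0.62600^2 = 0.391876
The M+2 peak is largest (0.468248); scaling to 100 gives 29.87 : 100.00 : 83.69.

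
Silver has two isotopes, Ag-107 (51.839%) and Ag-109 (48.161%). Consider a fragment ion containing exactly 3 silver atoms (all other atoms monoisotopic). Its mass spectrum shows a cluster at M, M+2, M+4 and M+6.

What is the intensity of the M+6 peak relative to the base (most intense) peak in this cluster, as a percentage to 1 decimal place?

28.8%

Binomial terms of (0.51839 + 0.48161)^3: M 0.1393, M+2 0.3883, M+4 0.3607, M+6 0.1117 → M+2 is the base peak.
P(M+2) = C(3,1) × 0.51839^2 × 0.48161^1 = 3 × 0.26872819 × 0.48161 = 0.388267 (base)
P(M+6) = C(3,3) × 0.51839^0 × 0.48161^3 = 1 × 1.0000 × 0.11170857 = 0.111709
Relative intensity = 0.111709 / 0.388267 × 100 = 28.8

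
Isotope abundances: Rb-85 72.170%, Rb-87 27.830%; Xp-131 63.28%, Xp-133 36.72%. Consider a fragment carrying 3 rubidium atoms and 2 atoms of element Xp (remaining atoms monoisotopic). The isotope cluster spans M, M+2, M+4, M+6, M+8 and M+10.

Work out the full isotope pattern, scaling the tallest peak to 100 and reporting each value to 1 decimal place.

43.2 : 100.0 : 91.7 : 41.6 : 9.4 : 0.8

Rubidium pattern (n=3): 0.37589809 : 0.43485841 : 0.16768892 : 0.02155458
Element Xp pattern (n=2): 0.40043584 : 0.46472832 : 0.13483584
Convolve the two distributions (both contribute in 2-u steps):
  M: 0.37589809×0.40043584 = 0.150523
  M+2: 0.37589809×0.46472832 + 0.43485841×0.40043584 = 0.348823
  M+4: 0.37589809×0.13483584 + 0.43485841×0.46472832 + 0.16768892×0.40043584 = 0.319924
  M+6: 0.43485841×0.13483584 + 0.16768892×0.46472832 + 0.02155458×0.40043584 = 0.145196
  M+8: 0.16768892×0.13483584 + 0.02155458×0.46472832 = 0.032628
  M+10: 0.02155458×0.13483584 = 0.002906
Scale to base peak (0.348823) = 100: 43.2 : 100.0 : 91.7 : 41.6 : 9.4 : 0.8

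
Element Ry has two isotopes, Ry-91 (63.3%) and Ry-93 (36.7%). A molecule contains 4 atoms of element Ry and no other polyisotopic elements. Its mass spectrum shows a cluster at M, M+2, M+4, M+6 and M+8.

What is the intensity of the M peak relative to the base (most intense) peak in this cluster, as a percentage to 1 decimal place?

43.1%

(0.633 + 0.367)^4 gives M 0.1606, M+2 0.3723, M+4 0.3238, M+6 0.1252, M+8 0.0181; the largest is M+2.
P(M+2) = C(4,1) × 0.633^3 × 0.367^1 = 4 × 0.25363614 × 0.3670 = 0.372338 (base)
P(M) = C(4,0) × 0.633^4 × 0.367^0 = 1 × 0.16055167 × 1.0000 = 0.160552
Relative intensity = 0.160552 / 0.372338 × 100 = 43.1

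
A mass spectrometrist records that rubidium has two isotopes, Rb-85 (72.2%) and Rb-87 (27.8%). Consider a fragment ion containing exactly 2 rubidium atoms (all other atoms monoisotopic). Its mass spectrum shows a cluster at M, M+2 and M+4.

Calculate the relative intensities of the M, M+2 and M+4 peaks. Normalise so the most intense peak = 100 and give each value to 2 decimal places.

100.00 : 77.01 : 14.83

Expanding (0.722 + 0.278)^2:
P(M) = 0.722^2 = 0.521284
P(M+2) = 2 × 0.722^1 × 0.278^1 = 0.401432
P(M+4) = 0.278^2 = 0.077284
The M peak is largest (0.521284); scaling to 100 gives 100.00 : 77.01 : 14.83.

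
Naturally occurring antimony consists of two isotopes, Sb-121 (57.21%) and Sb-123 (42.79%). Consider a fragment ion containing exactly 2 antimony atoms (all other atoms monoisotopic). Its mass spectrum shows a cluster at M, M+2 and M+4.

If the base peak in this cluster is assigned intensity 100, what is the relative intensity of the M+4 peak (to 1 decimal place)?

37.4

Binomial terms of (0.5721 + 0.4279)^2: M 0.3273, M+2 0.4896, M+4 0.1831 → M+2 is the base peak.
P(M+2) = C(2,1) × 0.5721^1 × 0.4279^1 = 2 × 0.5721 × 0.4279 = 0.489603 (base)
P(M+4) = C(2,2) × 0.5721^0 × 0.4279^2 = 1 × 1.0000 × 0.18309841 = 0.183098
Relative intensity = 0.183098 / 0.489603 × 100 = 37.4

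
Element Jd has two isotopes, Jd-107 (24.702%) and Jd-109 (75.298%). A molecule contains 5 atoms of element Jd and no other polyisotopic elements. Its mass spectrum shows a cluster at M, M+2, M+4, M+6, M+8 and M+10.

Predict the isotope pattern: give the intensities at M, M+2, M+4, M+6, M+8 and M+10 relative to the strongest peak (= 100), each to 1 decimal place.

The 5 Jd atoms are independent, so intensities follow the terms of (0.24702 + 0.75298)^5.
P(M) = 0.24702^5 = 0.000920
P(M+2) = 5 × 0.24702^4 × 0.75298^1 = 0.014018
P(M+4) = 10 × 0.24702^3 × 0.75298^2 = 0.085460
P(M+6) = 10 × 0.24702^2 × 0.75298^3 = 0.260504
P(M+8) = 5 × 0.24702^1 × 0.75298^4 = 0.397041
P(M+10) = 0.75298^5 = 0.242057
The M+8 peak is largest (0.397041); scaling to 100 gives 0.2 : 3.5 : 21.5 : 65.6 : 100.0 : 61.0.

0.2 : 3.5 : 21.5 : 65.6 : 100.0 : 61.0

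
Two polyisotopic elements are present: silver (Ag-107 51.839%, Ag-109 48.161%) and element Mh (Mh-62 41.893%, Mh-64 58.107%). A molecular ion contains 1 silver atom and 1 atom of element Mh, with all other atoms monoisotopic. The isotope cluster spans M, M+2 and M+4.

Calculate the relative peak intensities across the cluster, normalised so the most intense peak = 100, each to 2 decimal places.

43.18 : 100.00 : 55.64

Silver pattern (n=1): 0.51839 : 0.48161
Element Mh pattern (n=1): 0.41893 : 0.58107
Convolve the two distributions (both contribute in 2-u steps):
  M: 0.51839×0.41893 = 0.217169
  M+2: 0.51839×0.58107 + 0.48161×0.41893 = 0.502982
  M+4: 0.48161×0.58107 = 0.279849
Scale to base peak (0.502982) = 100: 43.18 : 100.00 : 55.64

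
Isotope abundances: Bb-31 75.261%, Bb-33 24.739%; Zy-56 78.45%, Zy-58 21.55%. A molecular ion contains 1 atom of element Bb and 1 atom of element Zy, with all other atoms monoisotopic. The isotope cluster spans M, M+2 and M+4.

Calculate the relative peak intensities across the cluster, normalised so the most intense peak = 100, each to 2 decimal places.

Element Bb pattern (n=1): 0.75261 : 0.24739
Element Zy pattern (n=1): 0.7845 : 0.2155
Convolve the two distributions (both contribute in 2-u steps):
  M: 0.75261×0.7845 = 0.590423
  M+2: 0.75261×0.2155 + 0.24739×0.7845 = 0.356265
  M+4: 0.24739×0.2155 = 0.053313
Scale to base peak (0.590423) = 100: 100.00 : 60.34 : 9.03

100.00 : 60.34 : 9.03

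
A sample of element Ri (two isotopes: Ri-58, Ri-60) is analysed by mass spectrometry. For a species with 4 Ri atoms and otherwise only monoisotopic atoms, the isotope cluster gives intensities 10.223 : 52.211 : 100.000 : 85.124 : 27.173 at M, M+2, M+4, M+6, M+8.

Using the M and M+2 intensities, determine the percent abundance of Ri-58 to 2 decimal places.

43.92%

If p is the fraction of Ri that is Ri-58, then I(M+2)/I(M) = [C(4,1)·p^3·(1−p)] / p^4 = 4·(1−p)/p = 52.211/10.223 = 5.1072
(1−p)/p = 5.1072/4 = 1.2768  ⇒  p = 1/(1 + 1.2768) = 0.4392
Ri-58: 43.92%, Ri-60: 56.08%.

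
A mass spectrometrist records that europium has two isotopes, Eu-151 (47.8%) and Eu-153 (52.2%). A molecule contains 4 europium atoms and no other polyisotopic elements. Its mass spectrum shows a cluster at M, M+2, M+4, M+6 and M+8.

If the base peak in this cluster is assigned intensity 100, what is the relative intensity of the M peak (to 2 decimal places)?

(0.478 + 0.522)^4 gives M 0.0522, M+2 0.2280, M+4 0.3735, M+6 0.2720, M+8 0.0742; the largest is M+4.
P(M+4) = C(4,2) × 0.478^2 × 0.522^2 = 6 × 0.228484 × 0.272484 = 0.373549 (base)
P(M) = C(4,0) × 0.478^4 × 0.522^0 = 1 × 0.05220494 × 1.0000 = 0.052205
Relative intensity = 0.052205 / 0.373549 × 100 = 13.98

13.98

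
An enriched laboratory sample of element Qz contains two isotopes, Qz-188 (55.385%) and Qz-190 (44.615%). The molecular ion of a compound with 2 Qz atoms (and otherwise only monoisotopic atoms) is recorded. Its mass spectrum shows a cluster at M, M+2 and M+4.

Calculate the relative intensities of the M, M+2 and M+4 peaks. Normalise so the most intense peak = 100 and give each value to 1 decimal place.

Expanding (0.55385 + 0.44615)^2:
P(M) = 0.55385^2 = 0.306750
P(M+2) = 2 × 0.55385^1 × 0.44615^1 = 0.494200
P(M+4) = 0.44615^2 = 0.199050
The M+2 peak is largest (0.494200); scaling to 100 gives 62.1 : 100.0 : 40.3.

62.1 : 100.0 : 40.3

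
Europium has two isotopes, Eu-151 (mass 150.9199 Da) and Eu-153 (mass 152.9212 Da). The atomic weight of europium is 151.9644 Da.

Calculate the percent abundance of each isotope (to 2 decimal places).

Writing the weighted mean with unknown fraction x of Eu-151:
150.9199·x + 152.9212·(1 − x) = 151.9644
(150.9199 − 152.9212)·x = 151.9644 − 152.9212
x = -0.9568 / -2.0013 = 0.47809 → 47.81% Eu-151, 52.19% Eu-153.

Eu-151: 47.81%, Eu-153: 52.19%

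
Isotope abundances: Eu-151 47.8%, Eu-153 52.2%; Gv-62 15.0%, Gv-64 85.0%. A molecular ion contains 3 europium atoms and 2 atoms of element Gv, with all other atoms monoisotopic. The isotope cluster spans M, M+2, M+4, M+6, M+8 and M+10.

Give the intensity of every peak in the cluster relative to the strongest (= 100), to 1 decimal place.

Europium pattern (n=3): 0.10921535 : 0.35780594 : 0.39074206 : 0.14223665
Element Gv pattern (n=2): 0.0225 : 0.2550 : 0.7225
Convolve the two distributions (both contribute in 2-u steps):
  M: 0.10921535×0.0225 = 0.002457
  M+2: 0.10921535×0.2550 + 0.35780594×0.0225 = 0.035901
  M+4: 0.10921535×0.7225 + 0.35780594×0.2550 + 0.39074206×0.0225 = 0.178940
  M+6: 0.35780594×0.7225 + 0.39074206×0.2550 + 0.14223665×0.0225 = 0.361354
  M+8: 0.39074206×0.7225 + 0.14223665×0.2550 = 0.318581
  M+10: 0.14223665×0.7225 = 0.102766
Scale to base peak (0.361354) = 100: 0.7 : 9.9 : 49.5 : 100.0 : 88.2 : 28.4

0.7 : 9.9 : 49.5 : 100.0 : 88.2 : 28.4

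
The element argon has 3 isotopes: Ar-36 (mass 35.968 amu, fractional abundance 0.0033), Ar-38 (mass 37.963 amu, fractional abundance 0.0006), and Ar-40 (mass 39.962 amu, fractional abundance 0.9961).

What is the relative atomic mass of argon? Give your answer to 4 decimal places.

Ar = Σ fᵢ·mᵢ = 0.0033 × 35.968 + 0.0006 × 37.963 + 0.9961 × 39.962
= 0.11869 + 0.02278 + 39.80615 = 39.94762 amu

39.9476 amu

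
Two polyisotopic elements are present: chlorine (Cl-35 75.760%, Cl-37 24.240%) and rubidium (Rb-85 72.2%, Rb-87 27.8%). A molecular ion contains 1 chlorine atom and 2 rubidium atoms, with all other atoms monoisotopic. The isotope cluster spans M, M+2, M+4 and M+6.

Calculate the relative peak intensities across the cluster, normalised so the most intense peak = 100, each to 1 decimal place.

Chlorine pattern (n=1): 0.7576 : 0.2424
Rubidium pattern (n=2): 0.521284 : 0.401432 : 0.077284
Convolve the two distributions (both contribute in 2-u steps):
  M: 0.7576×0.521284 = 0.394925
  M+2: 0.7576×0.401432 + 0.2424×0.521284 = 0.430484
  M+4: 0.7576×0.077284 + 0.2424×0.401432 = 0.155857
  M+6: 0.2424×0.077284 = 0.018734
Scale to base peak (0.430484) = 100: 91.7 : 100.0 : 36.2 : 4.4

91.7 : 100.0 : 36.2 : 4.4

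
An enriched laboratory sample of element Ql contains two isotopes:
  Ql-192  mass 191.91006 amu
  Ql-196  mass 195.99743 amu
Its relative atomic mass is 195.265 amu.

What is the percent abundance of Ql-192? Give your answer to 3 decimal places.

17.919%

Let x be the fractional abundance of Ql-192; then Ql-196 has abundance 1 − x.
191.91006·x + 195.99743·(1 − x) = 195.265
(191.91006 − 195.99743)·x = 195.265 − 195.99743
x = -0.73243 / -4.08737 = 0.17919 → 17.919% Ql-192, 82.081% Ql-196.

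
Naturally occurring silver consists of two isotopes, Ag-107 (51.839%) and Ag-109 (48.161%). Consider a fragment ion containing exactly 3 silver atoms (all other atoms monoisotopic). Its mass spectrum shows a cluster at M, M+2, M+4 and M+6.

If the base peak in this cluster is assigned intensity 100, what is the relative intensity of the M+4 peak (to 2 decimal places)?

92.90

(0.51839 + 0.48161)^3 gives M 0.1393, M+2 0.3883, M+4 0.3607, M+6 0.1117; the largest is M+2.
P(M+2) = C(3,1) × 0.51839^2 × 0.48161^1 = 3 × 0.26872819 × 0.48161 = 0.388267 (base)
P(M+4) = C(3,2) × 0.51839^1 × 0.48161^2 = 3 × 0.51839 × 0.23194819 = 0.360719
Relative intensity = 0.360719 / 0.388267 × 100 = 92.90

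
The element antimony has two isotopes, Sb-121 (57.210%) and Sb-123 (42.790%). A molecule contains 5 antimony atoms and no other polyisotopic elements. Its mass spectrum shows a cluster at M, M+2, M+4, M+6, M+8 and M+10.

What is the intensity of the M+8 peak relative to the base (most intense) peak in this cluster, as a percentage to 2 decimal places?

(0.57210 + 0.42790)^5 gives M 0.0613, M+2 0.2292, M+4 0.3428, M+6 0.2564, M+8 0.0959, M+10 0.0143; the largest is M+4.
P(M+4) = C(5,2) × 0.57210^3 × 0.42790^2 = 10 × 0.18724742 × 0.18309841 = 0.342847 (base)
P(M+8) = C(5,4) × 0.57210^1 × 0.42790^4 = 5 × 0.5721 × 0.03352503 = 0.095898
Relative intensity = 0.095898 / 0.342847 × 100 = 27.97

27.97%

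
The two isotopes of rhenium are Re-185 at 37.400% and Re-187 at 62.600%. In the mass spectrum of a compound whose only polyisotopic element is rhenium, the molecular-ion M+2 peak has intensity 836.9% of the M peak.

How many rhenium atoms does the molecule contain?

5

The M+2/M ratio from n Re atoms is n · q/p = n · 0.62600/0.37400.
n = 8.369 × 0.37400/0.62600 = 5.00 ≈ 5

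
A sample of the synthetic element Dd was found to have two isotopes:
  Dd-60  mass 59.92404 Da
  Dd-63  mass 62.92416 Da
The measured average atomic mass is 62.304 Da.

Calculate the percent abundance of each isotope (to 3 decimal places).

Dd-60: 20.671%, Dd-63: 79.329%

With x = fraction of Dd-60 (so Dd-63 is 1 − x):
59.92404·x + 62.92416·(1 − x) = 62.304
(59.92404 − 62.92416)·x = 62.304 − 62.92416
x = -0.62016 / -3.00012 = 0.20671 → 20.671% Dd-60, 79.329% Dd-63.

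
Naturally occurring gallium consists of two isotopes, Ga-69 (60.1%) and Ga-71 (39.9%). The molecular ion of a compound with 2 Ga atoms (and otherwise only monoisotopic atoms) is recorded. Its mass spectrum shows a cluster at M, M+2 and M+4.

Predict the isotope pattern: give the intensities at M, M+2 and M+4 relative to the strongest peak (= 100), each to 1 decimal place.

Expanding (0.601 + 0.399)^2:
P(M) = 0.601^2 = 0.361201
P(M+2) = 2 × 0.601^1 × 0.399^1 = 0.479598
P(M+4) = 0.399^2 = 0.159201
The M+2 peak is largest (0.479598); scaling to 100 gives 75.3 : 100.0 : 33.2.

75.3 : 100.0 : 33.2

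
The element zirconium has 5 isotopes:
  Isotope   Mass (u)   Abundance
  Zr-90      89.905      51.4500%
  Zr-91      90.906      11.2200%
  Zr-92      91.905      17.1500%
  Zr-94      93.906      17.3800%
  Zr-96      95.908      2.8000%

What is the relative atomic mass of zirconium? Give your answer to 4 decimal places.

The abundance-weighted mean is 0.514500 × 89.905 + 0.112200 × 90.906 + 0.171500 × 91.905 + 0.173800 × 93.906 + 0.028000 × 95.908
= 46.25612 + 10.19965 + 15.76171 + 16.32086 + 2.68542 = 91.22376 u

91.2238 u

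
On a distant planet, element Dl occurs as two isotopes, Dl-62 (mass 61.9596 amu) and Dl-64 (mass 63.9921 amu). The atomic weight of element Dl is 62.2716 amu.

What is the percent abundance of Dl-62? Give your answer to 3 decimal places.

With x = fraction of Dl-62 (so Dl-64 is 1 − x):
61.9596·x + 63.9921·(1 − x) = 62.2716
(61.9596 − 63.9921)·x = 62.2716 − 63.9921
x = -1.7205 / -2.0325 = 0.84649 → 84.649% Dl-62, 15.351% Dl-64.

84.649%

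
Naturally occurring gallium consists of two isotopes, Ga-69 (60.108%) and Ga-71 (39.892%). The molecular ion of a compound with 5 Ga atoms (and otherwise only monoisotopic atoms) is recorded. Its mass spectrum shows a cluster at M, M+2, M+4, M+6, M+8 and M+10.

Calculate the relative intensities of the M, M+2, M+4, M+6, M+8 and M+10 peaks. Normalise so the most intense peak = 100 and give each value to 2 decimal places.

Expanding (0.60108 + 0.39892)^5:
P(M) = 0.60108^5 = 0.078462
P(M+2) = 5 × 0.60108^4 × 0.39892^1 = 0.260366
P(M+4) = 10 × 0.60108^3 × 0.39892^2 = 0.345596
P(M+6) = 10 × 0.60108^2 × 0.39892^3 = 0.229362
P(M+8) = 5 × 0.60108^1 × 0.39892^4 = 0.076111
P(M+10) = 0.39892^5 = 0.010103
The M+4 peak is largest (0.345596); scaling to 100 gives 22.70 : 75.34 : 100.00 : 66.37 : 22.02 : 2.92.

22.70 : 75.34 : 100.00 : 66.37 : 22.02 : 2.92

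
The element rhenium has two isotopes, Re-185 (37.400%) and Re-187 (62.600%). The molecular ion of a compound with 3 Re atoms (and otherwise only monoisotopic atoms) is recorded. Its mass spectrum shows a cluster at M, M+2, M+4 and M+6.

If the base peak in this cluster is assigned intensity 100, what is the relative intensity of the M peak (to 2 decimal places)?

11.90

(0.37400 + 0.62600)^3 gives M 0.0523, M+2 0.2627, M+4 0.4397, M+6 0.2453; the largest is M+4.
P(M+4) = C(3,2) × 0.37400^1 × 0.62600^2 = 3 × 0.3740 × 0.391876 = 0.439685 (base)
P(M) = C(3,0) × 0.37400^3 × 0.62600^0 = 1 × 0.05231362 × 1.0000 = 0.052314
Relative intensity = 0.052314 / 0.439685 × 100 = 11.90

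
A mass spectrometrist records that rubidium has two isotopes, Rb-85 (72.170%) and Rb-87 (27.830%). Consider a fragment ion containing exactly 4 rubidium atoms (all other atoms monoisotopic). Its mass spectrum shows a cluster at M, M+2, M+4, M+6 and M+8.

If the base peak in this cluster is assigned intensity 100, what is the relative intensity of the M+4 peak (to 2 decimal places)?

Binomial terms of (0.72170 + 0.27830)^4: M 0.2713, M+2 0.4184, M+4 0.2420, M+6 0.0622, M+8 0.0060 → M+2 is the base peak.
P(M+2) = C(4,1) × 0.72170^3 × 0.27830^1 = 4 × 0.37589809 × 0.2783 = 0.418450 (base)
P(M+4) = C(4,2) × 0.72170^2 × 0.27830^2 = 6 × 0.52085089 × 0.07745089 = 0.242042
Relative intensity = 0.242042 / 0.418450 × 100 = 57.84

57.84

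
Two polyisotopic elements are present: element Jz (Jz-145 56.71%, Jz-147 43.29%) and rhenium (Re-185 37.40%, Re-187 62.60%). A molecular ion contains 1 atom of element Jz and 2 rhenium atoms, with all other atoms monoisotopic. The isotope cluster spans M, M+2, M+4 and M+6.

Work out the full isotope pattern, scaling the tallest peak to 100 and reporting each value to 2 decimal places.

Element Jz pattern (n=1): 0.5671 : 0.4329
Rhenium pattern (n=2): 0.139876 : 0.468248 : 0.391876
Convolve the two distributions (both contribute in 2-u steps):
  M: 0.5671×0.139876 = 0.079324
  M+2: 0.5671×0.468248 + 0.4329×0.139876 = 0.326096
  M+4: 0.5671×0.391876 + 0.4329×0.468248 = 0.424937
  M+6: 0.4329×0.391876 = 0.169643
Scale to base peak (0.424937) = 100: 18.67 : 76.74 : 100.00 : 39.92

18.67 : 76.74 : 100.00 : 39.92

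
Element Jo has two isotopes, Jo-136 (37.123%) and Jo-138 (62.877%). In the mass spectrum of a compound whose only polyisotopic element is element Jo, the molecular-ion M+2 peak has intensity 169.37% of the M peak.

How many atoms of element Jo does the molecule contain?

1

With n Jo atoms, P(M+2)/P(M) = C(n,1)·p^(n−1)q / p^n = n·q/p = n · 0.62877/0.37123.
n = 1.6937 × 0.37123/0.62877 = 1.00 ≈ 1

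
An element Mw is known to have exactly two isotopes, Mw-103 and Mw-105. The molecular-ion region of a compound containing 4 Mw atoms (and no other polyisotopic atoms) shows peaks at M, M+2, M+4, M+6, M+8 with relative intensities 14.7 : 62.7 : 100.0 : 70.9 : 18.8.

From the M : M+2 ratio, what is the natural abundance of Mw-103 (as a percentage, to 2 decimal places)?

48.40%

If p is the fraction of Mw that is Mw-103, then I(M+2)/I(M) = [C(4,1)·p^3·(1−p)] / p^4 = 4·(1−p)/p = 62.7/14.7 = 4.2653
(1−p)/p = 4.2653/4 = 1.0663  ⇒  p = 1/(1 + 1.0663) = 0.4840
Mw-103: 48.40%, Mw-105: 51.60%.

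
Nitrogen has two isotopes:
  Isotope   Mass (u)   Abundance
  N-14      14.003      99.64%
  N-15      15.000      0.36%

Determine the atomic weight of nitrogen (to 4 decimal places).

14.0066 u

Average mass = Σ (abundance × isotope mass) = 0.9964 × 14.003 + 0.0036 × 15.000
= 13.95259 + 0.05400 = 14.00659 u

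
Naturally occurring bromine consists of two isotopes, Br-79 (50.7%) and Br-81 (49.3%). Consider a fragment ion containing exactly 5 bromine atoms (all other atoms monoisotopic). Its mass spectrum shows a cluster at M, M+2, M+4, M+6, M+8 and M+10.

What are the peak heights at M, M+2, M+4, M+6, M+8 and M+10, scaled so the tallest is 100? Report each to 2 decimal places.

10.58 : 51.42 : 100.00 : 97.24 : 47.28 : 9.19

Each Br atom is independently Br-79 (p = 0.507) or Br-81 (q = 0.493); the cluster is the binomial expansion (p + q)^5.
P(M) = 0.507^5 = 0.033500
P(M+2) = 5 × 0.507^4 × 0.493^1 = 0.162873
P(M+4) = 10 × 0.507^3 × 0.493^2 = 0.316751
P(M+6) = 10 × 0.507^2 × 0.493^3 = 0.308004
P(M+8) = 5 × 0.507^1 × 0.493^4 = 0.149750
P(M+10) = 0.493^5 = 0.029123
The M+4 peak is largest (0.316751); scaling to 100 gives 10.58 : 51.42 : 100.00 : 97.24 : 47.28 : 9.19.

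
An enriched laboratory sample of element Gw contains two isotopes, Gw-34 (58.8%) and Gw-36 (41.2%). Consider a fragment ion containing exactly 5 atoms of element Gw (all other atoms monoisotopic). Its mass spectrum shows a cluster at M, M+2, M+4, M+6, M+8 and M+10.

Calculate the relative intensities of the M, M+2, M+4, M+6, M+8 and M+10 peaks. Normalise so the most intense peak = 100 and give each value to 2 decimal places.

Each Gw atom is independently Gw-34 (p = 0.588) or Gw-36 (q = 0.412); the cluster is the binomial expansion (p + q)^5.
P(M) = 0.588^5 = 0.070289
P(M+2) = 5 × 0.588^4 × 0.412^1 = 0.246250
P(M+4) = 10 × 0.588^3 × 0.412^2 = 0.345085
P(M+6) = 10 × 0.588^2 × 0.412^3 = 0.241794
P(M+8) = 5 × 0.588^1 × 0.412^4 = 0.084710
P(M+10) = 0.412^5 = 0.011871
The M+4 peak is largest (0.345085); scaling to 100 gives 20.37 : 71.36 : 100.00 : 70.07 : 24.55 : 3.44.

20.37 : 71.36 : 100.00 : 70.07 : 24.55 : 3.44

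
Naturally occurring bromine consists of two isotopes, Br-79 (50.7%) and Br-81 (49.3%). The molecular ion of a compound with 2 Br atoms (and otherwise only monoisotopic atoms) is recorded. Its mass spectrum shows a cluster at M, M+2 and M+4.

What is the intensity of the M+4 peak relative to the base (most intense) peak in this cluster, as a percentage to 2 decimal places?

(0.507 + 0.493)^2 gives M 0.2570, M+2 0.4999, M+4 0.2430; the largest is M+2.
P(M+2) = C(2,1) × 0.507^1 × 0.493^1 = 2 × 0.5070 × 0.4930 = 0.499902 (base)
P(M+4) = C(2,2) × 0.507^0 × 0.493^2 = 1 × 1.0000 × 0.243049 = 0.243049
Relative intensity = 0.243049 / 0.499902 × 100 = 48.62

48.62%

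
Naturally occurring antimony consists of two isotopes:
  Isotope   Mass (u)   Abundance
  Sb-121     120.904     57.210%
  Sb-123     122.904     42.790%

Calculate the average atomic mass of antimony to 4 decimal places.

The abundance-weighted mean is 0.57210 × 120.904 + 0.42790 × 122.904
= 69.16918 + 52.59062 = 121.75980 u

121.7598 u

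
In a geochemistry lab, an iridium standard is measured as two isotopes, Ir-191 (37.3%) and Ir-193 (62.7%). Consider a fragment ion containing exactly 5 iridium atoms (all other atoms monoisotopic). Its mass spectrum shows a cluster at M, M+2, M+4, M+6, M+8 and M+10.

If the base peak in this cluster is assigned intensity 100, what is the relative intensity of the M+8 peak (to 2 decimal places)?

84.05

Term probabilities: M 0.0072, M+2 0.0607, M+4 0.2040, M+6 0.3429, M+8 0.2882, M+10 0.0969. Base peak = M+6.
P(M+6) = C(5,3) × 0.373^2 × 0.627^3 = 10 × 0.139129 × 0.24649188 = 0.342942 (base)
P(M+8) = C(5,4) × 0.373^1 × 0.627^4 = 5 × 0.3730 × 0.15455041 = 0.288237
Relative intensity = 0.288237 / 0.342942 × 100 = 84.05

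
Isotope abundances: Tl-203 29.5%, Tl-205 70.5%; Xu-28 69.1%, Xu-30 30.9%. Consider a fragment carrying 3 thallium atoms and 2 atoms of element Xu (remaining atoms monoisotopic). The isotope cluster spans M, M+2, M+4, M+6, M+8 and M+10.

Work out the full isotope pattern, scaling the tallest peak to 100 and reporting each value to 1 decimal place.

3.3 : 26.5 : 78.1 : 100.0 : 51.4 : 9.0

Thallium pattern (n=3): 0.02567237 : 0.18405787 : 0.43986713 : 0.35040263
Element Xu pattern (n=2): 0.477481 : 0.427038 : 0.095481
Convolve the two distributions (both contribute in 2-u steps):
  M: 0.02567237×0.477481 = 0.012258
  M+2: 0.02567237×0.427038 + 0.18405787×0.477481 = 0.098847
  M+4: 0.02567237×0.095481 + 0.18405787×0.427038 + 0.43986713×0.477481 = 0.291079
  M+6: 0.18405787×0.095481 + 0.43986713×0.427038 + 0.35040263×0.477481 = 0.372725
  M+8: 0.43986713×0.095481 + 0.35040263×0.427038 = 0.191634
  M+10: 0.35040263×0.095481 = 0.033457
Scale to base peak (0.372725) = 100: 3.3 : 26.5 : 78.1 : 100.0 : 51.4 : 9.0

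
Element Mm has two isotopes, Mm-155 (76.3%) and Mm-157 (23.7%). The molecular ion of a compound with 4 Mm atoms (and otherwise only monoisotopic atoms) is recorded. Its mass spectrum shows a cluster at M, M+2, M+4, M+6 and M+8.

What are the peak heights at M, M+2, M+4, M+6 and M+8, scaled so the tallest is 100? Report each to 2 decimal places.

80.49 : 100.00 : 46.59 : 9.65 : 0.75

Expanding (0.763 + 0.237)^4:
P(M) = 0.763^4 = 0.338921
P(M+2) = 4 × 0.763^3 × 0.237^1 = 0.421097
P(M+4) = 6 × 0.763^2 × 0.237^2 = 0.196199
P(M+6) = 4 × 0.763^1 × 0.237^3 = 0.040628
P(M+8) = 0.237^4 = 0.003155
The M+2 peak is largest (0.421097); scaling to 100 gives 80.49 : 100.00 : 46.59 : 9.65 : 0.75.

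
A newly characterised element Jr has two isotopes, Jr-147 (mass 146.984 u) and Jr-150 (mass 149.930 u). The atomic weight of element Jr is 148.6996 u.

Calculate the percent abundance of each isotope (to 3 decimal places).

Let x be the fractional abundance of Jr-147; then Jr-150 has abundance 1 − x.
146.984·x + 149.930·(1 − x) = 148.6996
(146.984 − 149.930)·x = 148.6996 − 149.930
x = -1.2304 / -2.946 = 0.41765 → 41.765% Jr-147, 58.235% Jr-150.

Jr-147: 41.765%, Jr-150: 58.235%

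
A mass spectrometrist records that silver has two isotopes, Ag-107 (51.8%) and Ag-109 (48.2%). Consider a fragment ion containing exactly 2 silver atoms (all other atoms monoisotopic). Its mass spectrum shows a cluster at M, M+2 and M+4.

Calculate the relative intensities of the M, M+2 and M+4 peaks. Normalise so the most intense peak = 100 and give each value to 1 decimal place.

The 2 Ag atoms are independent, so intensities follow the terms of (0.518 + 0.482)^2.
P(M) = 0.518^2 = 0.268324
P(M+2) = 2 × 0.518^1 × 0.482^1 = 0.499352
P(M+4) = 0.482^2 = 0.232324
The M+2 peak is largest (0.499352); scaling to 100 gives 53.7 : 100.0 : 46.5.

53.7 : 100.0 : 46.5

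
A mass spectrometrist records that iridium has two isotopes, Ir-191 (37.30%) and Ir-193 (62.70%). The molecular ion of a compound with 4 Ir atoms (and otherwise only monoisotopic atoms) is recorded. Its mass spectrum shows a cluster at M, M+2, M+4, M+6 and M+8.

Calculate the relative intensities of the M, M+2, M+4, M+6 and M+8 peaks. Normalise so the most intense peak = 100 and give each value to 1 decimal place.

The 4 Ir atoms are independent, so intensities follow the terms of (0.3730 + 0.6270)^4.
P(M) = 0.3730^4 = 0.019357
P(M+2) = 4 × 0.3730^3 × 0.6270^1 = 0.130153
P(M+4) = 6 × 0.3730^2 × 0.6270^2 = 0.328174
P(M+6) = 4 × 0.3730^1 × 0.6270^3 = 0.367766
P(M+8) = 0.6270^4 = 0.154550
The M+6 peak is largest (0.367766); scaling to 100 gives 5.3 : 35.4 : 89.2 : 100.0 : 42.0.

5.3 : 35.4 : 89.2 : 100.0 : 42.0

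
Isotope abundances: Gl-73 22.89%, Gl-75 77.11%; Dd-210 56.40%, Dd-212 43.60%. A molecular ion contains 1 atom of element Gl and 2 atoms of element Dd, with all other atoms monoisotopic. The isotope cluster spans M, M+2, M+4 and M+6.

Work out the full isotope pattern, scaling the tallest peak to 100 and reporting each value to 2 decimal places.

17.22 : 84.65 : 100.00 : 34.67

Element Gl pattern (n=1): 0.2289 : 0.7711
Element Dd pattern (n=2): 0.318096 : 0.491808 : 0.190096
Convolve the two distributions (both contribute in 2-u steps):
  M: 0.2289×0.318096 = 0.072812
  M+2: 0.2289×0.491808 + 0.7711×0.318096 = 0.357859
  M+4: 0.2289×0.190096 + 0.7711×0.491808 = 0.422746
  M+6: 0.7711×0.190096 = 0.146583
Scale to base peak (0.422746) = 100: 17.22 : 84.65 : 100.00 : 34.67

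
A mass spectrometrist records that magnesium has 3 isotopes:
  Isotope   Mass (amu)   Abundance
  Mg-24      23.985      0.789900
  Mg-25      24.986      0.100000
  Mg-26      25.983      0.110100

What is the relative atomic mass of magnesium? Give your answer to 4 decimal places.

24.3051 amu

The abundance-weighted mean is 0.789900 × 23.985 + 0.100000 × 24.986 + 0.110100 × 25.983
= 18.94575 + 2.49860 + 2.86073 = 24.30508 amu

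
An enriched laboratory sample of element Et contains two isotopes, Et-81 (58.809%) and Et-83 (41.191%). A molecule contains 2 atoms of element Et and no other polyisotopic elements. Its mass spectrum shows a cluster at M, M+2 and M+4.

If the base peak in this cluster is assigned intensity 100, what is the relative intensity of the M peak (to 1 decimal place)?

71.4

Binomial terms of (0.58809 + 0.41191)^2: M 0.3458, M+2 0.4845, M+4 0.1697 → M+2 is the base peak.
P(M+2) = C(2,1) × 0.58809^1 × 0.41191^1 = 2 × 0.58809 × 0.41191 = 0.484480 (base)
P(M) = C(2,0) × 0.58809^2 × 0.41191^0 = 1 × 0.34584985 × 1.0000 = 0.345850
Relative intensity = 0.345850 / 0.484480 × 100 = 71.4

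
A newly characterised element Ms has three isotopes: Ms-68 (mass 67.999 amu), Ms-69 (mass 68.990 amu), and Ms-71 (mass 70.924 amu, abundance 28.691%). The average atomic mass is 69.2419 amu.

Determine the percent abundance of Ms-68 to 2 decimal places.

Let x and y be the fractions of Ms-68 and Ms-69. Then x + y = 1 − 0.28691 = 0.71309 and 67.999x + 68.990y = 69.2419 − 0.28691×70.924 = 48.89309516.
Substituting: 67.999x + 68.990(0.71309 − x) = 48.89309516
(67.999 − 68.990)x = -0.30298394  ⇒  x = 0.30574, y = 0.40735
Ms-68: 30.57%, Ms-69: 40.74%.

30.57%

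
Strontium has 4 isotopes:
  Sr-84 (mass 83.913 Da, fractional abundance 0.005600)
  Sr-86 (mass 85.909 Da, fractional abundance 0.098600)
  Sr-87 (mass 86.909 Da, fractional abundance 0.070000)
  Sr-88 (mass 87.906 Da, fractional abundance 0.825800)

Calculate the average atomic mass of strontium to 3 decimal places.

Ar = Σ fᵢ·mᵢ = 0.005600 × 83.913 + 0.098600 × 85.909 + 0.070000 × 86.909 + 0.825800 × 87.906
= 0.4699 + 8.4706 + 6.0836 + 72.5928 = 87.6169 Da

87.617 Da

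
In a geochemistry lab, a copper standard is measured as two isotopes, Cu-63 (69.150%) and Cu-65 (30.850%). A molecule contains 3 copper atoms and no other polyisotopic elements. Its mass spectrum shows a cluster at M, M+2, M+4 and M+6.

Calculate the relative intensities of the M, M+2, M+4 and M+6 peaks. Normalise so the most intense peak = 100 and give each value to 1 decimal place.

Expanding (0.69150 + 0.30850)^3:
P(M) = 0.69150^3 = 0.330656
P(M+2) = 3 × 0.69150^2 × 0.30850^1 = 0.442548
P(M+4) = 3 × 0.69150^1 × 0.30850^2 = 0.197435
P(M+6) = 0.30850^3 = 0.029361
The M+2 peak is largest (0.442548); scaling to 100 gives 74.7 : 100.0 : 44.6 : 6.6.

74.7 : 100.0 : 44.6 : 6.6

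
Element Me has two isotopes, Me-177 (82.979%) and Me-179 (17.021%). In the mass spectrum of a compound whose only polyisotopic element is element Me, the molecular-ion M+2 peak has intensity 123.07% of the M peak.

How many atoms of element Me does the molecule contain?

6

With n Me atoms, P(M+2)/P(M) = C(n,1)·p^(n−1)q / p^n = n·q/p = n · 0.17021/0.82979.
n = 1.2307 × 0.82979/0.17021 = 6.00 ≈ 6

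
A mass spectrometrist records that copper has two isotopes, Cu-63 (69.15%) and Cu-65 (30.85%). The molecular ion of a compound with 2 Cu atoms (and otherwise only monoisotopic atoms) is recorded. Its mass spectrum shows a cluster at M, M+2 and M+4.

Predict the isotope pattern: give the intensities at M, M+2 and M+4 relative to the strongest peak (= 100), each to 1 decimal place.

100.0 : 89.2 : 19.9

Expanding (0.6915 + 0.3085)^2:
P(M) = 0.6915^2 = 0.478172
P(M+2) = 2 × 0.6915^1 × 0.3085^1 = 0.426656
P(M+4) = 0.3085^2 = 0.095172
The M peak is largest (0.478172); scaling to 100 gives 100.0 : 89.2 : 19.9.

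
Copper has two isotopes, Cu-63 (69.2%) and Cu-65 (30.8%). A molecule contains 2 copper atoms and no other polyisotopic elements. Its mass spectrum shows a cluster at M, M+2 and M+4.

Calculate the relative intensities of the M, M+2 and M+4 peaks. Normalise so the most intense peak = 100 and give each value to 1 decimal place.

100.0 : 89.0 : 19.8

Expanding (0.692 + 0.308)^2:
P(M) = 0.692^2 = 0.478864
P(M+2) = 2 × 0.692^1 × 0.308^1 = 0.426272
P(M+4) = 0.308^2 = 0.094864
The M peak is largest (0.478864); scaling to 100 gives 100.0 : 89.0 : 19.8.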